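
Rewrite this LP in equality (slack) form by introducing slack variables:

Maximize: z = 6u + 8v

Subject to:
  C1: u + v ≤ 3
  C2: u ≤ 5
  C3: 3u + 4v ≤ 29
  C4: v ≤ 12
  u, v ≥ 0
max z = 6u + 8v

s.t.
  u + v + s1 = 3
  u + s2 = 5
  3u + 4v + s3 = 29
  v + s4 = 12
  u, v, s1, s2, s3, s4 ≥ 0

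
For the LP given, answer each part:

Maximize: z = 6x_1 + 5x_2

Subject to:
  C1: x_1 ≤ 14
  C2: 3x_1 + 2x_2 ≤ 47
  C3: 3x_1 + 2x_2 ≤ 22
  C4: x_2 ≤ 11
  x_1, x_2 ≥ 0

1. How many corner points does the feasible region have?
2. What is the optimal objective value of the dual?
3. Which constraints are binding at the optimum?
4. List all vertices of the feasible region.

1. 3
2. 55 (by strong duality, equal to the primal optimum)
3. C3, C4, x_1 ≥ 0
4. (0, 0), (7.333, 0), (0, 11)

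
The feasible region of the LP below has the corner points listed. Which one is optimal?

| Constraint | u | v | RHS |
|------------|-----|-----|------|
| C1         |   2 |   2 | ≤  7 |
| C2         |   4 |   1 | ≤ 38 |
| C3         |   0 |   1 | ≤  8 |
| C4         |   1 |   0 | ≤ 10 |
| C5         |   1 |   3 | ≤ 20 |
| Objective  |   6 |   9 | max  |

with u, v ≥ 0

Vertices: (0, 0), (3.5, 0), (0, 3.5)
Evaluating z = 6u + 9v at each vertex:
  (0, 0): z = 0
  (3.5, 0): z = 21
  (0, 3.5): z = 31.5

The largest value is z = 31.5, attained at (0, 3.5).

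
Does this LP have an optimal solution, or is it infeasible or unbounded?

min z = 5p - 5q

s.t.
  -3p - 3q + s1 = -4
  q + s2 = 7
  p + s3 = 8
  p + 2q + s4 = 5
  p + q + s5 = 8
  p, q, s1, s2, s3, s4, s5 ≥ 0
The point (0, 2.5) satisfies every constraint, so the LP is feasible; the constraints give p ≤ 8 and q ≤ 7, which with p, q ≥ 0 keep the feasible region inside a bounded box. A feasible, bounded LP attains a finite optimum at a vertex.

Feasible with finite optimum z* = -12.5 at (0, 2.5).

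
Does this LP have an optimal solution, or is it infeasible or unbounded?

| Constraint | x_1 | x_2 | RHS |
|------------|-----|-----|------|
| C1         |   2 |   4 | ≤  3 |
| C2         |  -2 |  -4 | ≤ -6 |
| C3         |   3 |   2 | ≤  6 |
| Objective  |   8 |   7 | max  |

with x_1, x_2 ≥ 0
C1 requires 2x_1 + 4x_2 ≤ 3, while C2 (-2x_1 - 4x_2 ≤ -6) is equivalent to 2x_1 + 4x_2 ≥ 6. Together they would need 6 ≤ 2x_1 + 4x_2 ≤ 3, which is impossible since 6 > 3. No point satisfies all constraints.

Infeasible — the constraint set is empty.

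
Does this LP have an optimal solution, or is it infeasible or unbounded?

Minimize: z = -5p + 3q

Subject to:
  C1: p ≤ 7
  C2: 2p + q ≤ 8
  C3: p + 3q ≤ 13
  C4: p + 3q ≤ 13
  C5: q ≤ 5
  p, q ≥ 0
The point (4, 0) satisfies every constraint, so the LP is feasible; the constraints give p ≤ 7 and q ≤ 5, which with p, q ≥ 0 keep the feasible region inside a bounded box. A feasible, bounded LP attains a finite optimum at a vertex.

Evaluating z = -5p + 3q at each vertex:
  (0, 0): z = 0
  (4, 0): z = -20
  (2.2, 3.6): z = -0.2
  (0, 4.333): z = 13

The LP has an optimal solution: (4, 0) with z = -20.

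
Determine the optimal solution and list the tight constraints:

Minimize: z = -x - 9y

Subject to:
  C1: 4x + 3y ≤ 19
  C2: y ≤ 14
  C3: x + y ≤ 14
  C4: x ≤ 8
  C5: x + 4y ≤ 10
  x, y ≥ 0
Optimal: x = 0, y = 2.5
Binding: C5, x ≥ 0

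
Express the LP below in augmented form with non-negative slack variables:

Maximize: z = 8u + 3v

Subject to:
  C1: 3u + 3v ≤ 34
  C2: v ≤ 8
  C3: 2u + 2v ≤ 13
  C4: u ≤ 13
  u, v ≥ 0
max z = 8u + 3v

s.t.
  3u + 3v + s1 = 34
  v + s2 = 8
  2u + 2v + s3 = 13
  u + s4 = 13
  u, v, s1, s2, s3, s4 ≥ 0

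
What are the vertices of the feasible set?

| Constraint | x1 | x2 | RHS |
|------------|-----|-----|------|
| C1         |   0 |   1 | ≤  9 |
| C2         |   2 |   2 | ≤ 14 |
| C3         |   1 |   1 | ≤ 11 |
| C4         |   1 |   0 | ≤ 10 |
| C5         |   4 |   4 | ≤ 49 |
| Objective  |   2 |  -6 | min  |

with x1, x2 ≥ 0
Each vertex is the intersection of two constraint boundaries that also satisfies all remaining constraints:
  x1 = 0 and x2 = 0 → (0, 0)
  2x1 + 2x2 = 14 and x2 = 0 → (7, 0)
  2x1 + 2x2 = 14 and x1 = 0 → (0, 7)

Vertices: (0, 0), (7, 0), (0, 7)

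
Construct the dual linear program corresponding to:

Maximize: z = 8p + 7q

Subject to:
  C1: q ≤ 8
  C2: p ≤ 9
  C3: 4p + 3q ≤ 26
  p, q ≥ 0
Minimize: z = 8y1 + 9y2 + 26y3

Subject to:
  C1: -y2 - 4y3 ≤ -8
  C2: -y1 - 3y3 ≤ -7
  y1, y2, y3 ≥ 0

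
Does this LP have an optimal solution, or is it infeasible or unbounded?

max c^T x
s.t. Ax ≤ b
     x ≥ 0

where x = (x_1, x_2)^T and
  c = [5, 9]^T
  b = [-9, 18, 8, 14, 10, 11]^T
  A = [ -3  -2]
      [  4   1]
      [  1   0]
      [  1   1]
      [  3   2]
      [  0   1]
The point (0, 5) satisfies every constraint, so the LP is feasible; the constraints give x_1 ≤ 8 and x_2 ≤ 11, which with x_1, x_2 ≥ 0 keep the feasible region inside a bounded box. A feasible, bounded LP attains a finite optimum at a vertex.

The LP has an optimal solution: (0, 5) with z = 45.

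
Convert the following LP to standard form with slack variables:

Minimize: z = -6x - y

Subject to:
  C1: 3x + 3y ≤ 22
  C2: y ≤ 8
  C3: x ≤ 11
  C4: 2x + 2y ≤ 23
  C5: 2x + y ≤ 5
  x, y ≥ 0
min z = -6x - y

s.t.
  3x + 3y + s1 = 22
  y + s2 = 8
  x + s3 = 11
  2x + 2y + s4 = 23
  2x + y + s5 = 5
  x, y, s1, s2, s3, s4, s5 ≥ 0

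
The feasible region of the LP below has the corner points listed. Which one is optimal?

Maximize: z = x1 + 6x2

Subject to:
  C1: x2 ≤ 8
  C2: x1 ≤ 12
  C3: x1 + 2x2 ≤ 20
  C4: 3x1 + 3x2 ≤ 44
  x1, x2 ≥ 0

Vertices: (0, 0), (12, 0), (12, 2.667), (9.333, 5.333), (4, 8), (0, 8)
Evaluating z = x1 + 6x2 at each vertex:
  (0, 0): z = 0
  (12, 0): z = 12
  (12, 2.667): z = 28
  (9.333, 5.333): z = 41.33
  (4, 8): z = 52
  (0, 8): z = 48

The largest value is z = 52, attained at (4, 8).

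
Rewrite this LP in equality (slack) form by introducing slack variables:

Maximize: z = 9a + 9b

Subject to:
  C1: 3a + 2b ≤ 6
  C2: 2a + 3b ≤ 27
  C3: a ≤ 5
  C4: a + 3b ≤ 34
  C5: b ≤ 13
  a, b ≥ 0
max z = 9a + 9b

s.t.
  3a + 2b + s1 = 6
  2a + 3b + s2 = 27
  a + s3 = 5
  a + 3b + s4 = 34
  b + s5 = 13
  a, b, s1, s2, s3, s4, s5 ≥ 0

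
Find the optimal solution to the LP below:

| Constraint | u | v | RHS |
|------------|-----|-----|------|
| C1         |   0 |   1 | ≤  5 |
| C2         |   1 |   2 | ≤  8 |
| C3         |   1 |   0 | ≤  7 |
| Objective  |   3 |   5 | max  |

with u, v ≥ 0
Each vertex is the intersection of two constraint boundaries that also satisfies all remaining constraints:
  u = 0 and v = 0 → (0, 0)
  u = 7 and v = 0 → (7, 0)
  u + 2v = 8 and u = 7 → (7, 0.5)
  u + 2v = 8 and u = 0 → (0, 4)

Evaluating z = 3u + 5v at each vertex:
  (0, 0): z = 0
  (7, 0): z = 21
  (7, 0.5): z = 23.5
  (0, 4): z = 20

The maximum is at (7, 0.5) with z = 23.5.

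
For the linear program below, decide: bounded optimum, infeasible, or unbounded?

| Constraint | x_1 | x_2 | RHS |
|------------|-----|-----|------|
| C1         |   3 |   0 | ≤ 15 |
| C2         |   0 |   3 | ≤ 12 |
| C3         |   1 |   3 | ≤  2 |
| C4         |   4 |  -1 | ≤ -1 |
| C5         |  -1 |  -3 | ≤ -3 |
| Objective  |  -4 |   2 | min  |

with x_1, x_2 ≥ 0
C3 requires x_1 + 3x_2 ≤ 2, while C5 (-x_1 - 3x_2 ≤ -3) is equivalent to x_1 + 3x_2 ≥ 3. Together they would need 3 ≤ x_1 + 3x_2 ≤ 2, which is impossible since 3 > 2. No point satisfies all constraints.

Infeasible — the constraint set is empty.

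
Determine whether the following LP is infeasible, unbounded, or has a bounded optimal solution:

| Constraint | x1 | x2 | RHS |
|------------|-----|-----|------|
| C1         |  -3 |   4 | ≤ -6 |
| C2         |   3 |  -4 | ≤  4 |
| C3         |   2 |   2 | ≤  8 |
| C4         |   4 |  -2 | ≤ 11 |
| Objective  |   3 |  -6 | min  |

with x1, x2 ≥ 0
C2 requires 3x1 - 4x2 ≤ 4, while C1 (-3x1 + 4x2 ≤ -6) is equivalent to 3x1 - 4x2 ≥ 6. Together they would need 6 ≤ 3x1 - 4x2 ≤ 4, which is impossible since 6 > 4. No point satisfies all constraints.

Infeasible: no point satisfies all constraints simultaneously.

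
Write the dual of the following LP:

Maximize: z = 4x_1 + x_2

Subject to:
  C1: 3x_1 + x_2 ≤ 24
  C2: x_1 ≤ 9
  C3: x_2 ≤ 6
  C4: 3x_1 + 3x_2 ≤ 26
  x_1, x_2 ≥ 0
Minimize: z = 24y1 + 9y2 + 6y3 + 26y4

Subject to:
  C1: -3y1 - y2 - 3y4 ≤ -4
  C2: -y1 - y3 - 3y4 ≤ -1
  y1, y2, y3, y4 ≥ 0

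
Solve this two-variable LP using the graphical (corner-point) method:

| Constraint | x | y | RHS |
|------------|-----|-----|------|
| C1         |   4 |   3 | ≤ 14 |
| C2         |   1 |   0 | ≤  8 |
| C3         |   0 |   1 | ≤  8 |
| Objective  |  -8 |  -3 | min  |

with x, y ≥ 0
Each vertex is the intersection of two constraint boundaries that also satisfies all remaining constraints:
  x = 0 and y = 0 → (0, 0)
  4x + 3y = 14 and y = 0 → (3.5, 0)
  4x + 3y = 14 and x = 0 → (0, 4.667)

Evaluating z = -8x - 3y at each vertex:
  (0, 0): z = 0
  (3.5, 0): z = -28
  (0, 4.667): z = -14

The minimum is at (3.5, 0) with z = -28.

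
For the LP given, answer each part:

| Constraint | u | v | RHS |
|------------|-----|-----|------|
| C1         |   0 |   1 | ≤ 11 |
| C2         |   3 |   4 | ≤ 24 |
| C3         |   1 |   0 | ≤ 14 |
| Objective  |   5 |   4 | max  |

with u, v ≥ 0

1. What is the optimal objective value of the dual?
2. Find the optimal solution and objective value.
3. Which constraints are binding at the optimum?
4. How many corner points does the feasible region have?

1. 40 (by strong duality, equal to the primal optimum)
2. u = 8, v = 0, z = 40
3. C2, v ≥ 0
4. 3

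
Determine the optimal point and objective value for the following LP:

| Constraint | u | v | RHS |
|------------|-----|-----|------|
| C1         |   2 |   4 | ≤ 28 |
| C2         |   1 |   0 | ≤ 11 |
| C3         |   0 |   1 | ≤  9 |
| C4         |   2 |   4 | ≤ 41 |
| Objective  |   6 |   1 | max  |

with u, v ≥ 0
u = 11, v = 1.5, z = 67.5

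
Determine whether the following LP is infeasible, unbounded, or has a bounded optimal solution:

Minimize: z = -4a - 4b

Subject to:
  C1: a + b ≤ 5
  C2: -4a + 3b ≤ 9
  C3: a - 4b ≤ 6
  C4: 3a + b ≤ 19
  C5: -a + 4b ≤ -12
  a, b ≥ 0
C3 requires a - 4b ≤ 6, while C5 (-a + 4b ≤ -12) is equivalent to a - 4b ≥ 12. Together they would need 12 ≤ a - 4b ≤ 6, which is impossible since 12 > 6. No point satisfies all constraints.

Infeasible — the constraint set is empty.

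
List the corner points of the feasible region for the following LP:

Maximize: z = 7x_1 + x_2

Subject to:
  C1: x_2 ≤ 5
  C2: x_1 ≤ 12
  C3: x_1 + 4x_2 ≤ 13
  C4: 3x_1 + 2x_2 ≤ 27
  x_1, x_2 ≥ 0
Each vertex is the intersection of two constraint boundaries that also satisfies all remaining constraints:
  x_1 = 0 and x_2 = 0 → (0, 0)
  3x_1 + 2x_2 = 27 and x_2 = 0 → (9, 0)
  x_1 + 4x_2 = 13 and 3x_1 + 2x_2 = 27 → (8.2, 1.2)
  x_1 + 4x_2 = 13 and x_1 = 0 → (0, 3.25)

Vertices: (0, 0), (9, 0), (8.2, 1.2), (0, 3.25)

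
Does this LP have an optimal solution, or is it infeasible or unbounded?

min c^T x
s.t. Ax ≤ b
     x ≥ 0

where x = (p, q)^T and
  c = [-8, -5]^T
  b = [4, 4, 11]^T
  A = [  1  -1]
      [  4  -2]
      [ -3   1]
Feasible point: (0, 0) satisfies every constraint, so the LP is feasible.
Direction d = (1, 2): for each constraint row a, a·d ≤ 0 —
  (1)(1) + (-1)(2) = -1 ≤ 0
  (4)(1) + (-2)(2) = 0 ≤ 0
  (-3)(1) + (1)(2) = -1 ≤ 0
and d ≥ 0, so (0, 0) + t·d stays feasible for every t ≥ 0. Along this ray z = -8p - 5q changes by -18 per unit t, so z → −∞.

Unbounded: there is a feasible ray along which z → −∞.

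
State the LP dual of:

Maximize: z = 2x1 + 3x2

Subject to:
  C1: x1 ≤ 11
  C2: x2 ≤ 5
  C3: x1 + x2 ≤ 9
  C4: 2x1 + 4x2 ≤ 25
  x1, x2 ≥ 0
Minimize: z = 11y1 + 5y2 + 9y3 + 25y4

Subject to:
  C1: -y1 - y3 - 2y4 ≤ -2
  C2: -y2 - y3 - 4y4 ≤ -3
  y1, y2, y3, y4 ≥ 0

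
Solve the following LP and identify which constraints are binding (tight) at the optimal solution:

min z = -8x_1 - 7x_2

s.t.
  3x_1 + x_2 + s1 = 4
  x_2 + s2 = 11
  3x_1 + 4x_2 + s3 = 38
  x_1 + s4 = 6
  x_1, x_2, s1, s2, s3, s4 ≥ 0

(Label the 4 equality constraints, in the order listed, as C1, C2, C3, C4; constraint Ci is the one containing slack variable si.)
Optimal: x_1 = 0, x_2 = 4
Slack at optimum:
  C1: slack = 0 (binding)
  C2: slack = 7
  C3: slack = 22
  C4: slack = 6
  x_1 ≥ 0: x_1 = 0 (binding)
  x_2 ≥ 0: x_2 = 4
Binding constraints: C1, x_1 ≥ 0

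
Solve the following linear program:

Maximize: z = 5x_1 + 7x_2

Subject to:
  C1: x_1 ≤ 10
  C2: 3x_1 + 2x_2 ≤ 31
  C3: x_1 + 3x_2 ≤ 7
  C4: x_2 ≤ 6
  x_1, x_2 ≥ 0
Each vertex is the intersection of two constraint boundaries that also satisfies all remaining constraints:
  x_1 = 0 and x_2 = 0 → (0, 0)
  x_1 + 3x_2 = 7 and x_2 = 0 → (7, 0)
  x_1 + 3x_2 = 7 and x_1 = 0 → (0, 2.333)

Evaluating z = 5x_1 + 7x_2 at each vertex:
  (0, 0): z = 0
  (7, 0): z = 35
  (0, 2.333): z = 16.33

The maximum is at (7, 0) with z = 35.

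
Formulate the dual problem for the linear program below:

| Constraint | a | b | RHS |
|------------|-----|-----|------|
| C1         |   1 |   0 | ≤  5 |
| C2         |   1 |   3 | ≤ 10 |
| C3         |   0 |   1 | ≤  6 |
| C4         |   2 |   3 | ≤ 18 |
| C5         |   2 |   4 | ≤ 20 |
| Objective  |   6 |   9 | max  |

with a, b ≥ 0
Minimize: z = 5y1 + 10y2 + 6y3 + 18y4 + 20y5

Subject to:
  C1: -y1 - y2 - 2y4 - 2y5 ≤ -6
  C2: -3y2 - y3 - 3y4 - 4y5 ≤ -9
  y1, y2, y3, y4, y5 ≥ 0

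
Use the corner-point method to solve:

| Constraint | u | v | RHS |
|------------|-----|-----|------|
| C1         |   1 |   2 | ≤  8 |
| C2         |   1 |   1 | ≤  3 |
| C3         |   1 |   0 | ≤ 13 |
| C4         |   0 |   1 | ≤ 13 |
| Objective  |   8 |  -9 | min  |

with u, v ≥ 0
u = 0, v = 3, z = -27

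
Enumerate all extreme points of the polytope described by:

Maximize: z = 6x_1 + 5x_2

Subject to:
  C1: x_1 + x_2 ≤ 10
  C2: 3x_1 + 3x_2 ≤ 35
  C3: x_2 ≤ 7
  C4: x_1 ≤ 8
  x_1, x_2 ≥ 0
Each vertex is the intersection of two constraint boundaries that also satisfies all remaining constraints:
  x_1 = 0 and x_2 = 0 → (0, 0)
  x_1 = 8 and x_2 = 0 → (8, 0)
  x_1 + x_2 = 10 and x_1 = 8 → (8, 2)
  x_1 + x_2 = 10 and x_2 = 7 → (3, 7)
  x_2 = 7 and x_1 = 0 → (0, 7)

Vertices: (0, 0), (8, 0), (8, 2), (3, 7), (0, 7)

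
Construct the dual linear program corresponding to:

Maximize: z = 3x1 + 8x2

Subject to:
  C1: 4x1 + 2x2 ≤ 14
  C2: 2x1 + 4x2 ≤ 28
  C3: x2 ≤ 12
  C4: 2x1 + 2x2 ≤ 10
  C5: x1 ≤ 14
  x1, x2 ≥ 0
Minimize: z = 14y1 + 28y2 + 12y3 + 10y4 + 14y5

Subject to:
  C1: -4y1 - 2y2 - 2y4 - y5 ≤ -3
  C2: -2y1 - 4y2 - y3 - 2y4 ≤ -8
  y1, y2, y3, y4, y5 ≥ 0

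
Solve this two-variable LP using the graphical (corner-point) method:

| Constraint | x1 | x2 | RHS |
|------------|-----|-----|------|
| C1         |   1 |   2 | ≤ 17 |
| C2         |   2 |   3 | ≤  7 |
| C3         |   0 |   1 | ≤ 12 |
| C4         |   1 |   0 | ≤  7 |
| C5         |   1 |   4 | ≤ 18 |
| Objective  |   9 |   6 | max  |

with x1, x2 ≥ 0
x1 = 3.5, x2 = 0, z = 31.5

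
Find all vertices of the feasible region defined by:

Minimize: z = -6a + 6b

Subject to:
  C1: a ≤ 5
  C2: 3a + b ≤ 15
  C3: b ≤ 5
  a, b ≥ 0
Each vertex is the intersection of two constraint boundaries that also satisfies all remaining constraints:
  a = 0 and b = 0 → (0, 0)
  a = 5 and 3a + b = 15 → (5, 0)
  3a + b = 15 and b = 5 → (3.333, 5)
  b = 5 and a = 0 → (0, 5)

Vertices: (0, 0), (5, 0), (3.333, 5), (0, 5)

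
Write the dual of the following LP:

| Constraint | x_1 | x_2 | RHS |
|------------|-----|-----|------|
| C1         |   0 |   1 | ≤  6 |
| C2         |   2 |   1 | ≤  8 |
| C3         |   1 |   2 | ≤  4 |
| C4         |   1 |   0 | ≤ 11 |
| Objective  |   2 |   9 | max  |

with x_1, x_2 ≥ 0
Minimize: z = 6y1 + 8y2 + 4y3 + 11y4

Subject to:
  C1: -2y2 - y3 - y4 ≤ -2
  C2: -y1 - y2 - 2y3 ≤ -9
  y1, y2, y3, y4 ≥ 0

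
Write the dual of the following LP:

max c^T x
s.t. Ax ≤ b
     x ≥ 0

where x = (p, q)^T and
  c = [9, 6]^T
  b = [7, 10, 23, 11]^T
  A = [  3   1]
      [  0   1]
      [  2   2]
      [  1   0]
Minimize: z = 7y1 + 10y2 + 23y3 + 11y4

Subject to:
  C1: -3y1 - 2y3 - y4 ≤ -9
  C2: -y1 - y2 - 2y3 ≤ -6
  y1, y2, y3, y4 ≥ 0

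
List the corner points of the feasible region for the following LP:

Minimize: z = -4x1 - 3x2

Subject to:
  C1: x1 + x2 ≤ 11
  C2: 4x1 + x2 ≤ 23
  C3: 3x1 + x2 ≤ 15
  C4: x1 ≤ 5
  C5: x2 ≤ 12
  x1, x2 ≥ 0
Each vertex is the intersection of two constraint boundaries that also satisfies all remaining constraints:
  x1 = 0 and x2 = 0 → (0, 0)
  3x1 + x2 = 15 and x1 = 5 → (5, 0)
  x1 + x2 = 11 and 3x1 + x2 = 15 → (2, 9)
  x1 + x2 = 11 and x1 = 0 → (0, 11)

Vertices: (0, 0), (5, 0), (2, 9), (0, 11)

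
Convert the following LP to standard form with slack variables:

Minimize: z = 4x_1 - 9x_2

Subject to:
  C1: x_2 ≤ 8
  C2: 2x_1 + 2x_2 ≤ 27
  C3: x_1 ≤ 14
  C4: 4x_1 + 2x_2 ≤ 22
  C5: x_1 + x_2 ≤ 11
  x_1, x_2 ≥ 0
min z = 4x_1 - 9x_2

s.t.
  x_2 + s1 = 8
  2x_1 + 2x_2 + s2 = 27
  x_1 + s3 = 14
  4x_1 + 2x_2 + s4 = 22
  x_1 + x_2 + s5 = 11
  x_1, x_2, s1, s2, s3, s4, s5 ≥ 0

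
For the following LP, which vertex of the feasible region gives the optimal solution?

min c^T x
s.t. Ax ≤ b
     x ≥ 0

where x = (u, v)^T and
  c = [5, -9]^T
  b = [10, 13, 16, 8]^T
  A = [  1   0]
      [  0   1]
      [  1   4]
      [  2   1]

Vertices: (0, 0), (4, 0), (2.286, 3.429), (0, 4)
Evaluating z = 5u - 9v at each vertex:
  (0, 0): z = 0
  (4, 0): z = 20
  (2.286, 3.429): z = -19.43
  (0, 4): z = -36

The smallest value is z = -36, attained at (0, 4).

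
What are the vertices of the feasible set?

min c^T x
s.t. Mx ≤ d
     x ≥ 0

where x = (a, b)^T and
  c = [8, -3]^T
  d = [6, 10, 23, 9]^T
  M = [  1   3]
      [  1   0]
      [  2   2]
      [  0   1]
Each vertex is the intersection of two constraint boundaries that also satisfies all remaining constraints:
  a = 0 and b = 0 → (0, 0)
  a + 3b = 6 and b = 0 → (6, 0)
  a + 3b = 6 and a = 0 → (0, 2)

Vertices: (0, 0), (6, 0), (0, 2)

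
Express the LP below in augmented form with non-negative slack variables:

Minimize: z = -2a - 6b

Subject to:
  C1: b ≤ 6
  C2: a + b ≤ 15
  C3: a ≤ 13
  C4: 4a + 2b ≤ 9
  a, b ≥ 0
min z = -2a - 6b

s.t.
  b + s1 = 6
  a + b + s2 = 15
  a + s3 = 13
  4a + 2b + s4 = 9
  a, b, s1, s2, s3, s4 ≥ 0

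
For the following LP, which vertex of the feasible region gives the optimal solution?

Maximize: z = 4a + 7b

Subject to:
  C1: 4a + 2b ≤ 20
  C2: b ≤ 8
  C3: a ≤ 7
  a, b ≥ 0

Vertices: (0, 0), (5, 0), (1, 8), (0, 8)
Evaluating z = 4a + 7b at each vertex:
  (0, 0): z = 0
  (5, 0): z = 20
  (1, 8): z = 60
  (0, 8): z = 56

The largest value is z = 60, attained at (1, 8).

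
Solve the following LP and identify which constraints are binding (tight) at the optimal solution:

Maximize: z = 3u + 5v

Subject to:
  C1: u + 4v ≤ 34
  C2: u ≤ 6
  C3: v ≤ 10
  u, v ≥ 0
Optimal: u = 6, v = 7
Binding: C1, C2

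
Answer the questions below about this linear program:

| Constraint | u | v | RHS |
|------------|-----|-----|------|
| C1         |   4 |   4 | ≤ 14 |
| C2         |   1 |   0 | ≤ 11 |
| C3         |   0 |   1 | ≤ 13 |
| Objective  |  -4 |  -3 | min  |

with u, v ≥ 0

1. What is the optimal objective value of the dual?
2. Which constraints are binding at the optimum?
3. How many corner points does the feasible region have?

1. -14 (by strong duality, equal to the primal optimum)
2. C1, v ≥ 0
3. 3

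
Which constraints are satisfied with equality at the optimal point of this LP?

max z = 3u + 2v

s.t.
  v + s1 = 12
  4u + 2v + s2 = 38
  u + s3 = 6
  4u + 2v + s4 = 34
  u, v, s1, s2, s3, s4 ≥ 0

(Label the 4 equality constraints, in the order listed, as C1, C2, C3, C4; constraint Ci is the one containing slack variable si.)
Optimal: u = 2.5, v = 12
Slack at optimum:
  C1: slack = 0 (binding)
  C2: slack = 4
  C3: slack = 3.5
  C4: slack = 0 (binding)
  u ≥ 0: u = 2.5
  v ≥ 0: v = 12
Binding constraints: C1, C4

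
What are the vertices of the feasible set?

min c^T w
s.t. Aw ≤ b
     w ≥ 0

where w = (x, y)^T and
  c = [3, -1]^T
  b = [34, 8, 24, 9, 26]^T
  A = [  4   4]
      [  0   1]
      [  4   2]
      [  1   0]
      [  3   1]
Each vertex is the intersection of two constraint boundaries that also satisfies all remaining constraints:
  x = 0 and y = 0 → (0, 0)
  4x + 2y = 24 and y = 0 → (6, 0)
  4x + 4y = 34 and 4x + 2y = 24 → (3.5, 5)
  4x + 4y = 34 and y = 8 → (0.5, 8)
  y = 8 and x = 0 → (0, 8)

Vertices: (0, 0), (6, 0), (3.5, 5), (0.5, 8), (0, 8)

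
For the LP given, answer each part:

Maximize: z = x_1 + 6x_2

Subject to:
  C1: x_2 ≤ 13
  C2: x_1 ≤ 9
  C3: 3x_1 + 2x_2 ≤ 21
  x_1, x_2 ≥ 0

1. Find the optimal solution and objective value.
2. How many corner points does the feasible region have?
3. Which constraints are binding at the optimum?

1. x_1 = 0, x_2 = 10.5, z = 63
2. 3
3. C3, x_1 ≥ 0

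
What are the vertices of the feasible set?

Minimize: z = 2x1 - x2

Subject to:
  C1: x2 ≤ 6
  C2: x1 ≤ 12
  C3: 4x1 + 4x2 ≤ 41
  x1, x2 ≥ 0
Each vertex is the intersection of two constraint boundaries that also satisfies all remaining constraints:
  x1 = 0 and x2 = 0 → (0, 0)
  4x1 + 4x2 = 41 and x2 = 0 → (10.25, 0)
  x2 = 6 and 4x1 + 4x2 = 41 → (4.25, 6)
  x2 = 6 and x1 = 0 → (0, 6)

Vertices: (0, 0), (10.25, 0), (4.25, 6), (0, 6)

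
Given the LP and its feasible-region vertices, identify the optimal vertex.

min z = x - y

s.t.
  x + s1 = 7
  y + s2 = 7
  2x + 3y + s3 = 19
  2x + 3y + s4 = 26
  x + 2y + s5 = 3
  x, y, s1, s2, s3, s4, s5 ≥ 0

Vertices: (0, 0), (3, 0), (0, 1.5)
Evaluating z = x - y at each vertex:
  (0, 0): z = 0
  (3, 0): z = 3
  (0, 1.5): z = -1.5

The smallest value is z = -1.5, attained at (0, 1.5).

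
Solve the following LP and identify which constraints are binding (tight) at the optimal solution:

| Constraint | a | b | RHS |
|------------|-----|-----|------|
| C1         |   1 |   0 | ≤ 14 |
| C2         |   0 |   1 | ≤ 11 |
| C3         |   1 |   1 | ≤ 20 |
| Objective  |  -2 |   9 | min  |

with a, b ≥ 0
Optimal: a = 14, b = 0
Slack at optimum:
  C1: slack = 0 (binding)
  C2: slack = 11
  C3: slack = 6
  a ≥ 0: a = 14
  b ≥ 0: b = 0 (binding)
Binding constraints: C1, b ≥ 0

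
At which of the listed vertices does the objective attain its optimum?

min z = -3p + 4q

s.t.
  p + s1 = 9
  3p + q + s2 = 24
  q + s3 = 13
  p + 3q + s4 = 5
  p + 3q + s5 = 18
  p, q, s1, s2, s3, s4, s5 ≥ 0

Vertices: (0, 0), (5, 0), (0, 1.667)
(5, 0) with z = -15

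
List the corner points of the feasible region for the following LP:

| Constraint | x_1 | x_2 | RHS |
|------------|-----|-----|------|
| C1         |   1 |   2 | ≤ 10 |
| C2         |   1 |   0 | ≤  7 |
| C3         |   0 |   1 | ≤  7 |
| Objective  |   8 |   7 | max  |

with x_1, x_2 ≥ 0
Each vertex is the intersection of two constraint boundaries that also satisfies all remaining constraints:
  x_1 = 0 and x_2 = 0 → (0, 0)
  x_1 = 7 and x_2 = 0 → (7, 0)
  x_1 + 2x_2 = 10 and x_1 = 7 → (7, 1.5)
  x_1 + 2x_2 = 10 and x_1 = 0 → (0, 5)

Vertices: (0, 0), (7, 0), (7, 1.5), (0, 5)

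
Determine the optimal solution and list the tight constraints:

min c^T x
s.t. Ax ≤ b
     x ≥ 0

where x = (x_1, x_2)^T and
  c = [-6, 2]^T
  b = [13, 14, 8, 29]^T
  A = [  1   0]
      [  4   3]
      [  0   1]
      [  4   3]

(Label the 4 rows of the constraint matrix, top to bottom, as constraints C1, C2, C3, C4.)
Optimal: x_1 = 3.5, x_2 = 0
Binding: C2, x_2 ≥ 0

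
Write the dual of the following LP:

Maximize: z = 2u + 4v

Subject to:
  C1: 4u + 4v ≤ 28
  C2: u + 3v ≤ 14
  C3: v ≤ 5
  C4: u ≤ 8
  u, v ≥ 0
Minimize: z = 28y1 + 14y2 + 5y3 + 8y4

Subject to:
  C1: -4y1 - y2 - y4 ≤ -2
  C2: -4y1 - 3y2 - y3 ≤ -4
  y1, y2, y3, y4 ≥ 0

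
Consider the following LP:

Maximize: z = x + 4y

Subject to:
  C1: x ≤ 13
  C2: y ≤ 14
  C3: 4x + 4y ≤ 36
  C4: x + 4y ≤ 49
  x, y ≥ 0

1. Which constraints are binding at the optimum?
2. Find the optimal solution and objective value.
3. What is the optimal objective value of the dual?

1. C3, x ≥ 0
2. x = 0, y = 9, z = 36
3. 36 (by strong duality, equal to the primal optimum)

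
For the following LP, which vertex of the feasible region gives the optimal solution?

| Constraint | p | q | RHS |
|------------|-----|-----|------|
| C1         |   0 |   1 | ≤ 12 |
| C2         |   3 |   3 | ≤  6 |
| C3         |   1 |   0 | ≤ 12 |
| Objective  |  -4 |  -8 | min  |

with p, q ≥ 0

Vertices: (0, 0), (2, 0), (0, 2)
Evaluating z = -4p - 8q at each vertex:
  (0, 0): z = 0
  (2, 0): z = -8
  (0, 2): z = -16

The smallest value is z = -16, attained at (0, 2).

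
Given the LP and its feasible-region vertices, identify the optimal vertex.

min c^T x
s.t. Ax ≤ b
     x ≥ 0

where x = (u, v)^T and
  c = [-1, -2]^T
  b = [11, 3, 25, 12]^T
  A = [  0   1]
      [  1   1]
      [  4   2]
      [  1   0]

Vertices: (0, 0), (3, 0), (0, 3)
Evaluating z = -u - 2v at each vertex:
  (0, 0): z = 0
  (3, 0): z = -3
  (0, 3): z = -6

The smallest value is z = -6, attained at (0, 3).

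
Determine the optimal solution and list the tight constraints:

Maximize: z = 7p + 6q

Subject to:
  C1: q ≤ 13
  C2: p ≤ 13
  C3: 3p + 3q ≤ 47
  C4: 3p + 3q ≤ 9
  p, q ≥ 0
Optimal: p = 3, q = 0
Binding: C4, q ≥ 0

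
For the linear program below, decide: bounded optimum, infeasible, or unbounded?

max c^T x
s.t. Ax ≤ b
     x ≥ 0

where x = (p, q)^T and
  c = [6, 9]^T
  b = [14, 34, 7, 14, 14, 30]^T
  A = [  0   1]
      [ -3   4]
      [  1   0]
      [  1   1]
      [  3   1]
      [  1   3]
The point (1.5, 9.5) satisfies every constraint, so the LP is feasible; the constraints give p ≤ 7 and q ≤ 14, which with p, q ≥ 0 keep the feasible region inside a bounded box. A feasible, bounded LP attains a finite optimum at a vertex.

Bounded optimum: z* = 94.5 at (1.5, 9.5).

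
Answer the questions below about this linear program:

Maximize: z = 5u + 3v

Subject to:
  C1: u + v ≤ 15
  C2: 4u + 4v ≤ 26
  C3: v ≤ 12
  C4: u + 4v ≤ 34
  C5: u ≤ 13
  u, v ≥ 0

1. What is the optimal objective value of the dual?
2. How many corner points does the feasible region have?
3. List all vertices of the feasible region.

1. 32.5 (by strong duality, equal to the primal optimum)
2. 3
3. (0, 0), (6.5, 0), (0, 6.5)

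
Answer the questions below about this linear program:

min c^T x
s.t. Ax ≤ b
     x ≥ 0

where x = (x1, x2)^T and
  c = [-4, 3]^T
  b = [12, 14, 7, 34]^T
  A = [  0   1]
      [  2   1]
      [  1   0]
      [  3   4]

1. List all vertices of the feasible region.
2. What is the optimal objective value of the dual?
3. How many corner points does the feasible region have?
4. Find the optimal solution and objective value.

1. (0, 0), (7, 0), (4.4, 5.2), (0, 8.5)
2. -28 (by strong duality, equal to the primal optimum)
3. 4
4. x1 = 7, x2 = 0, z = -28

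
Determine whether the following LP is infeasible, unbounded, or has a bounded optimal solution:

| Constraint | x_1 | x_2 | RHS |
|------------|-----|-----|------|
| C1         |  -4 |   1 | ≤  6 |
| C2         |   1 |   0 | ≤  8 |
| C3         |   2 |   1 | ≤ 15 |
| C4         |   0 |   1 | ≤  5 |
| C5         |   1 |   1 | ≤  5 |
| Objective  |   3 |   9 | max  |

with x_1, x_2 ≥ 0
The point (0, 5) satisfies every constraint, so the LP is feasible; the constraints give x_1 ≤ 8 and x_2 ≤ 5, which with x_1, x_2 ≥ 0 keep the feasible region inside a bounded box. A feasible, bounded LP attains a finite optimum at a vertex.

The LP has an optimal solution: (0, 5) with z = 45.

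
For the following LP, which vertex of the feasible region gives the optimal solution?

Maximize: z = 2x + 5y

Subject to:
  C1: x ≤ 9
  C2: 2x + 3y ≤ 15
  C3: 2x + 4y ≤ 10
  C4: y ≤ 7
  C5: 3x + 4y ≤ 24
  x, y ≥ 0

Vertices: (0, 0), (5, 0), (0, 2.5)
Evaluating z = 2x + 5y at each vertex:
  (0, 0): z = 0
  (5, 0): z = 10
  (0, 2.5): z = 12.5

The largest value is z = 12.5, attained at (0, 2.5).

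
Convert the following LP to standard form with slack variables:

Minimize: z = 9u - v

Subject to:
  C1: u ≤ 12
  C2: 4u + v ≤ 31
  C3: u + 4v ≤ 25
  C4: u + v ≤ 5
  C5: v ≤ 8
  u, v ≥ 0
min z = 9u - v

s.t.
  u + s1 = 12
  4u + v + s2 = 31
  u + 4v + s3 = 25
  u + v + s4 = 5
  v + s5 = 8
  u, v, s1, s2, s3, s4, s5 ≥ 0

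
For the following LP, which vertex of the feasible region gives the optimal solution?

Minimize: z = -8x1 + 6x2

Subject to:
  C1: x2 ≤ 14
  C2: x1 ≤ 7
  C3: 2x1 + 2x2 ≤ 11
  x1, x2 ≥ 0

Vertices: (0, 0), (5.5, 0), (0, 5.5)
Evaluating z = -8x1 + 6x2 at each vertex:
  (0, 0): z = 0
  (5.5, 0): z = -44
  (0, 5.5): z = 33

The smallest value is z = -44, attained at (5.5, 0).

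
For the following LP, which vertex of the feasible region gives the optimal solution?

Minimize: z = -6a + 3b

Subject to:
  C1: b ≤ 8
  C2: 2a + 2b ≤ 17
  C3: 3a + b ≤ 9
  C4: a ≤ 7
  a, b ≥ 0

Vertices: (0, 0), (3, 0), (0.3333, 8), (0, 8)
(3, 0) with z = -18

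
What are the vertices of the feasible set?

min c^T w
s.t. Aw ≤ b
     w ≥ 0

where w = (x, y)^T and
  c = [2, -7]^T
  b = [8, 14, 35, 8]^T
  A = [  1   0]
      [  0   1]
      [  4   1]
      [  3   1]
Each vertex is the intersection of two constraint boundaries that also satisfies all remaining constraints:
  x = 0 and y = 0 → (0, 0)
  3x + y = 8 and y = 0 → (2.667, 0)
  3x + y = 8 and x = 0 → (0, 8)

Vertices: (0, 0), (2.667, 0), (0, 8)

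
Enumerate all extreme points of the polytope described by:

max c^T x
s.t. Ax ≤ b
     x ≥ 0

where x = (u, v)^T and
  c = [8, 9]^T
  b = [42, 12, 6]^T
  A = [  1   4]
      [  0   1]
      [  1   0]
Each vertex is the intersection of two constraint boundaries that also satisfies all remaining constraints:
  u = 0 and v = 0 → (0, 0)
  u = 6 and v = 0 → (6, 0)
  u + 4v = 42 and u = 6 → (6, 9)
  u + 4v = 42 and u = 0 → (0, 10.5)

Vertices: (0, 0), (6, 0), (6, 9), (0, 10.5)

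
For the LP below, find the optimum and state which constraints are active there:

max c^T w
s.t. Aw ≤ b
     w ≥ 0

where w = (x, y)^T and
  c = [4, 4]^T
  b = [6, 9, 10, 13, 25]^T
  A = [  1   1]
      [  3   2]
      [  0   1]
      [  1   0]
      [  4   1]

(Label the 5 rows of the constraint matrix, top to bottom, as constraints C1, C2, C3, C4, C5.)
Optimal: x = 0, y = 4.5
Slack at optimum:
  C1: slack = 1.5
  C2: slack = 0 (binding)
  C3: slack = 5.5
  C4: slack = 13
  C5: slack = 20.5
  x ≥ 0: x = 0 (binding)
  y ≥ 0: y = 4.5
Binding constraints: C2, x ≥ 0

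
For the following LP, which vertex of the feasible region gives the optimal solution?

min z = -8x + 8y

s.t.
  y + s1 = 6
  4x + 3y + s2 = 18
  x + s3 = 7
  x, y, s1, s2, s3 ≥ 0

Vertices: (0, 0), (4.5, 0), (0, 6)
Evaluating z = -8x + 8y at each vertex:
  (0, 0): z = 0
  (4.5, 0): z = -36
  (0, 6): z = 48

The smallest value is z = -36, attained at (4.5, 0).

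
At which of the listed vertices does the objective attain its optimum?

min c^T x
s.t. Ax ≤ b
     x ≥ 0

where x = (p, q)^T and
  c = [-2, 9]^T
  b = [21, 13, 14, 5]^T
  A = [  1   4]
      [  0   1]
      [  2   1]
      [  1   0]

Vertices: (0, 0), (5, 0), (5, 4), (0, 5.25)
(5, 0) with z = -10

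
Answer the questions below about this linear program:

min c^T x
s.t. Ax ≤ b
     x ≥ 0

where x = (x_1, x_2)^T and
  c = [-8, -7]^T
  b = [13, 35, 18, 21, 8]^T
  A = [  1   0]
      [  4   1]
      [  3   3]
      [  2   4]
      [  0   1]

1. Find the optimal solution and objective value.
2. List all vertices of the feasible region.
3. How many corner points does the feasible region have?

1. x_1 = 6, x_2 = 0, z = -48
2. (0, 0), (6, 0), (1.5, 4.5), (0, 5.25)
3. 4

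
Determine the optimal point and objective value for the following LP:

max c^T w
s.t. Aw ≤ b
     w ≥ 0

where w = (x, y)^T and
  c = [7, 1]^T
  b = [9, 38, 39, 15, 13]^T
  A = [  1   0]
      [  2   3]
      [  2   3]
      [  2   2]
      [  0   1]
Each vertex is the intersection of two constraint boundaries that also satisfies all remaining constraints:
  x = 0 and y = 0 → (0, 0)
  2x + 2y = 15 and y = 0 → (7.5, 0)
  2x + 2y = 15 and x = 0 → (0, 7.5)

Evaluating z = 7x + y at each vertex:
  (0, 0): z = 0
  (7.5, 0): z = 52.5
  (0, 7.5): z = 7.5

The maximum is at (7.5, 0) with z = 52.5.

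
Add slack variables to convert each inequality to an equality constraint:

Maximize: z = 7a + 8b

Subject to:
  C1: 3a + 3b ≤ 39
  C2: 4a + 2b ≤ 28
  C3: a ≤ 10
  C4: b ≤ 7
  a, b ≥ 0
max z = 7a + 8b

s.t.
  3a + 3b + s1 = 39
  4a + 2b + s2 = 28
  a + s3 = 10
  b + s4 = 7
  a, b, s1, s2, s3, s4 ≥ 0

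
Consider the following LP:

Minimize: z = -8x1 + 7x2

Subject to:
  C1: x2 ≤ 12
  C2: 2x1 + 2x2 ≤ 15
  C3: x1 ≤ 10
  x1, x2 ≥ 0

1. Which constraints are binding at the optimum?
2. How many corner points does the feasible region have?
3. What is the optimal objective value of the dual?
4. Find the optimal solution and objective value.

1. C2, x2 ≥ 0
2. 3
3. -60 (by strong duality, equal to the primal optimum)
4. x1 = 7.5, x2 = 0, z = -60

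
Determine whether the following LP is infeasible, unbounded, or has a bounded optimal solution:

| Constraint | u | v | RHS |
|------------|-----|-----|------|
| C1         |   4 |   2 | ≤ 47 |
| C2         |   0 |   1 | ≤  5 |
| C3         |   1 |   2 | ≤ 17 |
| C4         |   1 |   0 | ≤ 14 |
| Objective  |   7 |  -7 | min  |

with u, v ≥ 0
The point (0, 5) satisfies every constraint, so the LP is feasible; the constraints give u ≤ 14 and v ≤ 5, which with u, v ≥ 0 keep the feasible region inside a bounded box. A feasible, bounded LP attains a finite optimum at a vertex.

Bounded optimum: z* = -35 at (0, 5).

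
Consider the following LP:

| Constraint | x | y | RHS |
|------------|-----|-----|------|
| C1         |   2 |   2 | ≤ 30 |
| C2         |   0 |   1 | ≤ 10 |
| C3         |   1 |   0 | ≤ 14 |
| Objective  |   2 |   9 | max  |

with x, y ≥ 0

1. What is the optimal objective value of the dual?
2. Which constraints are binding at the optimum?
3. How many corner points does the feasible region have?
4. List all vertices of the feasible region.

1. 100 (by strong duality, equal to the primal optimum)
2. C1, C2
3. 5
4. (0, 0), (14, 0), (14, 1), (5, 10), (0, 10)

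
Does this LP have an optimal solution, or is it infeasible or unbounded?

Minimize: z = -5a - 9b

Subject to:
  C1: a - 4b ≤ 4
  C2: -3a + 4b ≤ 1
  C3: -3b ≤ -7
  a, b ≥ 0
Feasible point: (4, 3) satisfies every constraint, so the LP is feasible.
Direction d = (4, 1): for each constraint row a, a·d ≤ 0 —
  (1)(4) + (-4)(1) = 0 ≤ 0
  (-3)(4) + (4)(1) = -8 ≤ 0
  (0)(4) + (-3)(1) = -3 ≤ 0
and d ≥ 0, so (4, 3) + t·d stays feasible for every t ≥ 0. Along this ray z = -5a - 9b changes by -29 per unit t, so z → −∞.

Unbounded: there is a feasible ray along which z → −∞.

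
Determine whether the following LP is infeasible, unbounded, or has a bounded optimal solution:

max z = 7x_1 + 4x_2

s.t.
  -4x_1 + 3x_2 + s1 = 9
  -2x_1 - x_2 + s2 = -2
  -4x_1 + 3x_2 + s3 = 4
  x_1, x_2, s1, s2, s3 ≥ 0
Feasible point: (1, 0) satisfies every constraint, so the LP is feasible.
Direction d = (1, 0): for each constraint row a, a·d ≤ 0 —
  (-4)(1) + (3)(0) = -4 ≤ 0
  (-2)(1) + (-1)(0) = -2 ≤ 0
  (-4)(1) + (3)(0) = -4 ≤ 0
and d ≥ 0, so (1, 0) + t·d stays feasible for every t ≥ 0. Along this ray z = 7x_1 + 4x_2 changes by 7 per unit t, so z → +∞.

Unbounded: there is a feasible ray along which z → +∞.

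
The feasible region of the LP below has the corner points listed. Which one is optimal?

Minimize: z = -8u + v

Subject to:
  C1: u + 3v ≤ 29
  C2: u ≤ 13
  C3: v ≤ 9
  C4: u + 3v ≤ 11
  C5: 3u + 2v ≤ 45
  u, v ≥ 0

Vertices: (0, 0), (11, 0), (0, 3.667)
Evaluating z = -8u + v at each vertex:
  (0, 0): z = 0
  (11, 0): z = -88
  (0, 3.667): z = 3.667

The smallest value is z = -88, attained at (11, 0).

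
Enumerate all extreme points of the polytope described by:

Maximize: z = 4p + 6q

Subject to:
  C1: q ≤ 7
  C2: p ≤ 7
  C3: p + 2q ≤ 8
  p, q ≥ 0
Each vertex is the intersection of two constraint boundaries that also satisfies all remaining constraints:
  p = 0 and q = 0 → (0, 0)
  p = 7 and q = 0 → (7, 0)
  p = 7 and p + 2q = 8 → (7, 0.5)
  p + 2q = 8 and p = 0 → (0, 4)

Vertices: (0, 0), (7, 0), (7, 0.5), (0, 4)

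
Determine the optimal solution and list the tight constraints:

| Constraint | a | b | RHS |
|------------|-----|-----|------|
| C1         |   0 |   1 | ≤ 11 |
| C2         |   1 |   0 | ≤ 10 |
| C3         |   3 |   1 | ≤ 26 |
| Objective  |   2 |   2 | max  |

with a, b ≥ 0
Optimal: a = 5, b = 11
Binding: C1, C3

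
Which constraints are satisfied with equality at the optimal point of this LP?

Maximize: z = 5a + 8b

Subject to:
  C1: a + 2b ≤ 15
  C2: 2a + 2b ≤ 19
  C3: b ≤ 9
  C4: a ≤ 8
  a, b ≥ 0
Optimal: a = 4, b = 5.5
Slack at optimum:
  C1: slack = 0 (binding)
  C2: slack = 0 (binding)
  C3: slack = 3.5
  C4: slack = 4
  a ≥ 0: a = 4
  b ≥ 0: b = 5.5
Binding constraints: C1, C2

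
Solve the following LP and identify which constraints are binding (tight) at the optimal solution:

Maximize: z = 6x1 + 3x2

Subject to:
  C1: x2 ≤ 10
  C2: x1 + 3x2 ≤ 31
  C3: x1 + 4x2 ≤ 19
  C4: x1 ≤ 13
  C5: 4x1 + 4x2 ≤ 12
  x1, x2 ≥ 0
Optimal: x1 = 3, x2 = 0
Binding: C5, x2 ≥ 0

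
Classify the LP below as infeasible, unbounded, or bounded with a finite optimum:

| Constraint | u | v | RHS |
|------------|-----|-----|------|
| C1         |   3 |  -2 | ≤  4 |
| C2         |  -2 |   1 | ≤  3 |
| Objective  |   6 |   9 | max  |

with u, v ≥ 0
Feasible point: (0, 0) satisfies every constraint, so the LP is feasible.
Direction d = (2, 3): for each constraint row a, a·d ≤ 0 —
  (3)(2) + (-2)(3) = 0 ≤ 0
  (-2)(2) + (1)(3) = -1 ≤ 0
and d ≥ 0, so (0, 0) + t·d stays feasible for every t ≥ 0. Along this ray z = 6u + 9v changes by 39 per unit t, so z → +∞.

The LP is unbounded; z can be made arbitrarily large.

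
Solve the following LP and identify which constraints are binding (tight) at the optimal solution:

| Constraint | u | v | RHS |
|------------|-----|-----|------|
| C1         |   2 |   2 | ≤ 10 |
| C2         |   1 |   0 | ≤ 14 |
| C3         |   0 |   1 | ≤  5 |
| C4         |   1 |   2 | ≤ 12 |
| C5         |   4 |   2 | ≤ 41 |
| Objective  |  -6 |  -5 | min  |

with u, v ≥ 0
Optimal: u = 5, v = 0
Binding: C1, v ≥ 0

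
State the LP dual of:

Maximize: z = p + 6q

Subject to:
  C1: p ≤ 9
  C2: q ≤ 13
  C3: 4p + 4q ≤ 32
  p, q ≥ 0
Minimize: z = 9y1 + 13y2 + 32y3

Subject to:
  C1: -y1 - 4y3 ≤ -1
  C2: -y2 - 4y3 ≤ -6
  y1, y2, y3 ≥ 0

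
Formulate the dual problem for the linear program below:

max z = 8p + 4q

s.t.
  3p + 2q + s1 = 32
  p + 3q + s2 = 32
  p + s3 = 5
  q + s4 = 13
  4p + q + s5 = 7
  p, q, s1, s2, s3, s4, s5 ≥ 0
Minimize: z = 32y1 + 32y2 + 5y3 + 13y4 + 7y5

Subject to:
  C1: -3y1 - y2 - y3 - 4y5 ≤ -8
  C2: -2y1 - 3y2 - y4 - y5 ≤ -4
  y1, y2, y3, y4, y5 ≥ 0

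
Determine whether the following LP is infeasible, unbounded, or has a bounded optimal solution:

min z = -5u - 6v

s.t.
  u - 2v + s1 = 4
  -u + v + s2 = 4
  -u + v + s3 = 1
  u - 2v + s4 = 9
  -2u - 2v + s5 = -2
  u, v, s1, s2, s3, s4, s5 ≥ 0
Feasible point: (0, 1) satisfies every constraint, so the LP is feasible.
Direction d = (1, 1): for each constraint row a, a·d ≤ 0 —
  (1)(1) + (-2)(1) = -1 ≤ 0
  (-1)(1) + (1)(1) = 0 ≤ 0
  (-1)(1) + (1)(1) = 0 ≤ 0
  (1)(1) + (-2)(1) = -1 ≤ 0
  (-2)(1) + (-2)(1) = -4 ≤ 0
and d ≥ 0, so (0, 1) + t·d stays feasible for every t ≥ 0. Along this ray z = -5u - 6v changes by -11 per unit t, so z → −∞.

Unbounded — the objective can decrease without bound over the feasible region.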